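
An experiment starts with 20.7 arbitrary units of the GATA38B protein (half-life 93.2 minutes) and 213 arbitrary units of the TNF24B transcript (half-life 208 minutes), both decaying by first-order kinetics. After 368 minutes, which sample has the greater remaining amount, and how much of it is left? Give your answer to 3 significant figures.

TNF24B transcript, 62.5 arbitrary units

GATA38B protein: 20.7 × (1/2)^3.9485 ≈ 1.3408 arbitrary units.
TNF24B transcript: 213 × (1/2)^1.7692 ≈ 62.487 arbitrary units.
TNF24B transcript has more remaining, at ≈ 62.487 arbitrary units.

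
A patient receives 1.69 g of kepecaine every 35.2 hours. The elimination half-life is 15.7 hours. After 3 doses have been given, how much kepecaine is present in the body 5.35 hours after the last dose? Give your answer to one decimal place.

1.7 g

The 3 doses were given 75.75, 40.55, 5.35 hours ago.
Total = 1.69·(1/2)^(75.75/15.7) + 1.69·(1/2)^(40.55/15.7) + 1.69·(1/2)^(5.35/15.7)
      = 0.05963 + 0.28209 + 1.3345 ≈ 1.6762 g.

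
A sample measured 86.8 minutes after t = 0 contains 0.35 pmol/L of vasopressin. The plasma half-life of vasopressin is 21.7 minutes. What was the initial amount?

5.6 pmol/L

Number of half-lives elapsed: n = 86.8/21.7 ≈ 4.
A₀ = A × 2^n = 0.35 × 2^4 = 0.35 × 16 ≈ 5.6 pmol/L.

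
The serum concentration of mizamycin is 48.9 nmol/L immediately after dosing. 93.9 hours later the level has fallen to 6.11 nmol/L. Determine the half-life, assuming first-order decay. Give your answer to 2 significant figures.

A/A₀ = 6.11/48.9 ≈ 0.12495.
n = log₂(8.0033) ≈ 3.0006 half-lives elapsed in 93.9 hours.
t½ = 93.9/3.0006 ≈ 31.294 hours.

31 hours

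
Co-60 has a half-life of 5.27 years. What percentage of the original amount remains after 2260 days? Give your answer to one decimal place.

44.3%

2260 days = 6.19178 years.
n = 6.19178/5.27 ≈ 1.1749 half-lives.
Fraction remaining = (1/2)^1.1749 ≈ 0.44291, i.e. 44.291%.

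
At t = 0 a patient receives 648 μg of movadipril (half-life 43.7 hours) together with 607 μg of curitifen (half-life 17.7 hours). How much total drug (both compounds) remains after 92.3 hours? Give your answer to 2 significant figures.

movadipril: 648 × (1/2)^(92.3/43.7) = 648 × (1/2)^2.1121 ≈ 149.89 μg.
curitifen: 607 × (1/2)^(92.3/17.7) = 607 × (1/2)^5.2147 ≈ 16.346 μg.
Total = 149.89 + 16.346 ≈ 166.23 μg.

170 μg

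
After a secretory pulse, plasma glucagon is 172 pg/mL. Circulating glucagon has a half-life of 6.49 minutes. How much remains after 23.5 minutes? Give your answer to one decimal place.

Number of half-lives: n = 23.5/6.49 ≈ 3.621.
Remaining = 172 × (1/2)^3.621 = 172 × 0.08128 ≈ 13.98 pg/mL.

14.0 pg/mL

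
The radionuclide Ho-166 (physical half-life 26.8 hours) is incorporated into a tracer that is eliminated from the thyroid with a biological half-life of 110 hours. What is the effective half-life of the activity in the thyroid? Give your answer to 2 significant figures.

1/t_eff = 1/t_phys + 1/t_biol = 1/26.8 + 1/110 = 0.046404 per hour.
t_eff = 26.8 × 110 / (26.8 + 110) ≈ 21.55 hours.

22 hours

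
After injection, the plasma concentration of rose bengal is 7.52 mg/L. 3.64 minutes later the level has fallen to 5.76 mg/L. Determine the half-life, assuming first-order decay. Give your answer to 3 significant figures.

A/A₀ = 5.76/7.52 ≈ 0.76596.
n = log₂(1.3056) ≈ 0.38466 half-lives elapsed in 3.64 minutes.
t½ = 3.64/0.38466 ≈ 9.4628 minutes.

9.46 minutes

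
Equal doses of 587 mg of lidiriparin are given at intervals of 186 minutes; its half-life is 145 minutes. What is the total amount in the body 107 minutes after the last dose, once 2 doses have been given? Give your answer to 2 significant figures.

500 mg

The 2 doses were given 293, 107 minutes ago.
Total = 587·(1/2)^(293/145) + 587·(1/2)^(107/145)
      = 144.66 + 351.96 ≈ 496.62 mg.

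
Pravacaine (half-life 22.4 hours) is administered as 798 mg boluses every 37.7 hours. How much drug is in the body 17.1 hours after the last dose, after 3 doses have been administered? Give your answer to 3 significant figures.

The 3 doses were given 92.5, 54.8, 17.1 hours ago.
Total = 798·(1/2)^(92.5/22.4) + 798·(1/2)^(54.8/22.4) + 798·(1/2)^(17.1/22.4)
      = 45.594 + 146.4 + 470.11 ≈ 662.11 mg.

662 mg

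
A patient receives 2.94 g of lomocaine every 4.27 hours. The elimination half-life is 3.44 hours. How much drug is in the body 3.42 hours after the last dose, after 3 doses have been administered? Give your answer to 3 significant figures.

2.36 g

The 3 doses were given 11.96, 7.69, 3.42 hours ago.
Total = 2.94·(1/2)^(11.96/3.44) + 2.94·(1/2)^(7.69/3.44) + 2.94·(1/2)^(3.42/3.44)
      = 0.26408 + 0.62432 + 1.4759 ≈ 2.3643 g.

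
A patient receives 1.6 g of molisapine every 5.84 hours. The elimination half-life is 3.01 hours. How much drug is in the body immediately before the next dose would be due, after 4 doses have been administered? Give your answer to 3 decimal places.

The 4 doses were given 23.36, 17.52, 11.68, 5.84 hours ago.
Total = 1.6·(1/2)^(23.36/3.01) + 1.6·(1/2)^(17.52/3.01) + 1.6·(1/2)^(11.68/3.01) + 1.6·(1/2)^(5.84/3.01)
      = 0.0073771 + 0.02831 + 0.10864 + 0.41693 ≈ 0.56126 g.

0.561 g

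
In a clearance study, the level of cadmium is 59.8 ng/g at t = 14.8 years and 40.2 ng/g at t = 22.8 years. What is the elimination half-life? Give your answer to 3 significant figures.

14.0 years

Over Δt = 22.8 − 14.8 = 8 years, the level fell by a factor of 59.8/40.2 ≈ 1.4876.
n = log₂(1.4876) ≈ 0.57295 half-lives, so t½ = 8/0.57295 ≈ 13.963 years.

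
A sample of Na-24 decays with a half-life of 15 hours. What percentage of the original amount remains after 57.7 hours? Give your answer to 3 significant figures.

6.95%

n = 57.7/15 ≈ 3.8467 half-lives.
Fraction remaining = (1/2)^3.8467 ≈ 0.069509, i.e. 6.9509%.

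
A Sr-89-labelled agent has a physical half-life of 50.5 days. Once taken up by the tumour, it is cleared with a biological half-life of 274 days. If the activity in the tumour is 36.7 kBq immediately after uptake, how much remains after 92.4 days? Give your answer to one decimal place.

1/t_eff = 1/t_phys + 1/t_biol = 1/50.5 + 1/274 = 0.023452 per day.
t_eff = 50.5 × 274 / (50.5 + 274) ≈ 42.641 days.
Remaining = 36.7 × (1/2)^(92.4/42.641) = 36.7 × (1/2)^2.1669 ≈ 8.1725 kBq.

8.2 kBq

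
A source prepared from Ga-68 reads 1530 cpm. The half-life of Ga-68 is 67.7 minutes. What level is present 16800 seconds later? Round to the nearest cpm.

87 cpm

Convert the elapsed time: 16800 seconds = 280 minutes.
Number of half-lives: n = 280/67.7 ≈ 4.1359.
Remaining = 1530 × (1/2)^4.1359 = 1530 × 0.056882 ≈ 87.029 cpm.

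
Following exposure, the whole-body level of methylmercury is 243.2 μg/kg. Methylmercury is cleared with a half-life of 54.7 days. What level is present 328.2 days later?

Elapsed time is 6 half-lives (328.2/54.7).
Each half-life halves the amount: 243.2 × (1/2)^6 = 243.2/64 = 3.8 μg/kg.

3.8 μg/kg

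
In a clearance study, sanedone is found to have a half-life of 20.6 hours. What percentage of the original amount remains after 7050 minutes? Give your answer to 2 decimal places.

1.92%

7050 minutes = 117.5 hours.
n = 117.5/20.6 ≈ 5.7039 half-lives.
Fraction remaining = (1/2)^5.7039 ≈ 0.019185, i.e. 1.9185%.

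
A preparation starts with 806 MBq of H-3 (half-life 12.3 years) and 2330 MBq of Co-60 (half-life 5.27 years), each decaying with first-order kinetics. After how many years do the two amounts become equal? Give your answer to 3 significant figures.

14.1 years

Set 806·(1/2)^(t/12.3) = 2330·(1/2)^(t/5.27).
Taking log₂: log₂(806/2330) = t·(1/12.3 − 1/5.27).
log₂(0.34592) = -1.5315; 1/12.3 − 1/5.27 = -0.10845.
t = -1.5315 / -0.10845 ≈ 14.121 years.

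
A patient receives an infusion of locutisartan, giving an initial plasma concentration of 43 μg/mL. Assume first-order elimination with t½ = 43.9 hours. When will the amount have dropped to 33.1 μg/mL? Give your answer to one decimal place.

16.6 hours

Fraction remaining = 33.1/43 ≈ 0.76977.
n = log₂(43/33.1) = ln(1.2991)/ln 2 ≈ 0.37751 half-lives.
t = n × t½ = 0.37751 × 43.9 ≈ 16.572 hours.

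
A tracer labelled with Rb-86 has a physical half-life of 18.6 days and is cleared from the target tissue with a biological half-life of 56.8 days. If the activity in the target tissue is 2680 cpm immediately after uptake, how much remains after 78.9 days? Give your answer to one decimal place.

1/t_eff = 1/t_phys + 1/t_biol = 1/18.6 + 1/56.8 = 0.071369 per day.
t_eff = 18.6 × 56.8 / (18.6 + 56.8) ≈ 14.012 days.
Remaining = 2680 × (1/2)^(78.9/14.012) = 2680 × (1/2)^5.631 ≈ 54.079 cpm.

54.1 cpm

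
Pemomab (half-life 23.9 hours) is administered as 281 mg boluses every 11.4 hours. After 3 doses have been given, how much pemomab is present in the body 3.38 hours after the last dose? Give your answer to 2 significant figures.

The 3 doses were given 26.18, 14.78, 3.38 hours ago.
Total = 281·(1/2)^(26.18/23.9) + 281·(1/2)^(14.78/23.9) + 281·(1/2)^(3.38/23.9)
      = 131.51 + 183.04 + 254.76 ≈ 569.31 mg.

570 mg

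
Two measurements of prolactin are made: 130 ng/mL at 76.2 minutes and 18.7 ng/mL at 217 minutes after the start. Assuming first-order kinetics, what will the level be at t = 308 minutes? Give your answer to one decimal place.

5.3 ng/mL

Over Δt = 217 − 76.2 = 140.8 minutes, the level fell by a factor of 130/18.7 ≈ 6.9519.
n = log₂(6.9519) ≈ 2.7974 half-lives, so t½ = 140.8/2.7974 ≈ 50.332 minutes.
From t = 217 to t = 308: 18.7 × (1/2)^((308−217)/50.332) ≈ 5.3405 ng/mL.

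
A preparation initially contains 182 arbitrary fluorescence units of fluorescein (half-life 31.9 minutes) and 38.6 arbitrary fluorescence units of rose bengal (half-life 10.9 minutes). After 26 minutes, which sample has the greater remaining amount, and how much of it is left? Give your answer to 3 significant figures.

fluorescein: 182 × (1/2)^0.81505 ≈ 103.45 arbitrary fluorescence units.
rose bengal: 38.6 × (1/2)^2.3853 ≈ 7.3881 arbitrary fluorescence units.
Fluorescein has more remaining, at ≈ 103.45 arbitrary fluorescence units.

fluorescein, 103 arbitrary fluorescence units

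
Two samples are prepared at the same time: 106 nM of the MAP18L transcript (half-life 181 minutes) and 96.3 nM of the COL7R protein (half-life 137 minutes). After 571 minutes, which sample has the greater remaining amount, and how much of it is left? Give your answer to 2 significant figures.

MAP18L transcript: 106 × (1/2)^3.1547 ≈ 11.903 nM.
COL7R protein: 96.3 × (1/2)^4.1679 ≈ 5.3576 nM.
MAP18L transcript has more remaining, at ≈ 11.903 nM.

MAP18L transcript, 12 nM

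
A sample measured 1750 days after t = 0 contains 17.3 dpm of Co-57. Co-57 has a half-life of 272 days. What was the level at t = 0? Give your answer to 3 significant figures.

1500 dpm

Number of half-lives elapsed: n = 1750/272 ≈ 6.4338.
A₀ = A × 2^n = 17.3 × 2^6.4338 = 17.3 × 86.452 ≈ 1495.6 dpm.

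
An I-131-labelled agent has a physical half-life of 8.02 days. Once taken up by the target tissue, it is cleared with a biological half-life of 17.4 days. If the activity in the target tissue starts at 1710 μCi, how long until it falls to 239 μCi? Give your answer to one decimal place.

15.6 days

1/t_eff = 1/t_phys + 1/t_biol = 1/8.02 + 1/17.4 = 0.18216 per day.
t_eff = 8.02 × 17.4 / (8.02 + 17.4) ≈ 5.4897 days.
n = log₂(1710/239) ≈ 2.8389; t = 2.8389 × 5.4897 ≈ 15.585 days.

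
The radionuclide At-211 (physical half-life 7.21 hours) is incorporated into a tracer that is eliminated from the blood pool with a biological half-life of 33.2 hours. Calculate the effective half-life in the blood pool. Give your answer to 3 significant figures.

1/t_eff = 1/t_phys + 1/t_biol = 1/7.21 + 1/33.2 = 0.16882 per hour.
t_eff = 7.21 × 33.2 / (7.21 + 33.2) ≈ 5.9236 hours.

5.92 hours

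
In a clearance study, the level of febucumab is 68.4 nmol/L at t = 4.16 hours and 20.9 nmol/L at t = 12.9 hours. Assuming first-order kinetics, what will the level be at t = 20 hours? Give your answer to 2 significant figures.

Over Δt = 12.9 − 4.16 = 8.74 hours, the level fell by a factor of 68.4/20.9 ≈ 3.2727.
n = log₂(3.2727) ≈ 1.7105 half-lives, so t½ = 8.74/1.7105 ≈ 5.1096 hours.
From t = 12.9 to t = 20: 20.9 × (1/2)^((20−12.9)/5.1096) ≈ 7.9773 nmol/L.

8.0 nmol/L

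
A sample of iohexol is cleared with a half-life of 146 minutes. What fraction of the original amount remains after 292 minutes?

n = 292/146 ≈ 2 half-lives.
Fraction remaining = (1/2)^2 ≈ 0.25.

0.25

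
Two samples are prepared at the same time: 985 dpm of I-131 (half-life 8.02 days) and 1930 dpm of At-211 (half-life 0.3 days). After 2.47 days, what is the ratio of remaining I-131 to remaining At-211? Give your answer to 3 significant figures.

I-131: 985 × (1/2)^(2.47/8.02) = 985 × (1/2)^0.30798 ≈ 795.66 dpm.
At-211: 1930 × (1/2)^(2.47/0.3) = 1930 × (1/2)^8.2333 ≈ 6.4132 dpm.
Ratio ≈ 795.66 / 6.4132 ≈ 124.06.

124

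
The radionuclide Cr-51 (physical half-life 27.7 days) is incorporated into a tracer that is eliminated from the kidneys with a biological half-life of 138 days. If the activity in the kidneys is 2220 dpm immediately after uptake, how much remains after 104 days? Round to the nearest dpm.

1/t_eff = 1/t_phys + 1/t_biol = 1/27.7 + 1/138 = 0.043347 per day.
t_eff = 27.7 × 138 / (27.7 + 138) ≈ 23.069 days.
Remaining = 2220 × (1/2)^(104/23.069) = 2220 × (1/2)^4.5081 ≈ 97.559 dpm.

98 dpm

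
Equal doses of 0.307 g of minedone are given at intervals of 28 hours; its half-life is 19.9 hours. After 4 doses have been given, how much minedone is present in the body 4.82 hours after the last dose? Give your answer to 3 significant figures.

0.408 g

The 4 doses were given 88.82, 60.82, 32.82, 4.82 hours ago.
Total = 0.307·(1/2)^(88.82/19.9) + 0.307·(1/2)^(60.82/19.9) + 0.307·(1/2)^(32.82/19.9) + 0.307·(1/2)^(4.82/19.9)
      = 0.013917 + 0.036907 + 0.097874 + 0.25955 ≈ 0.40825 g.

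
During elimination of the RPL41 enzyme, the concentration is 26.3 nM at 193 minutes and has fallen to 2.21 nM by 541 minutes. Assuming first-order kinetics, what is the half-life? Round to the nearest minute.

Over Δt = 541 − 193 = 348 minutes, the level fell by a factor of 26.3/2.21 ≈ 11.9.
n = log₂(11.9) ≈ 3.5729 half-lives, so t½ = 348/3.5729 ≈ 97.399 minutes.

97 minutes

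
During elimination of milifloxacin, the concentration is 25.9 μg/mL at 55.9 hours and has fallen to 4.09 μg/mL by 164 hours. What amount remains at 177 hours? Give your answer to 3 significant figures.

Over Δt = 164 − 55.9 = 108.1 hours, the level fell by a factor of 25.9/4.09 ≈ 6.3325.
n = log₂(6.3325) ≈ 2.6628 half-lives, so t½ = 108.1/2.6628 ≈ 40.597 hours.
From t = 164 to t = 177: 4.09 × (1/2)^((177−164)/40.597) ≈ 3.2759 μg/mL.

3.28 μg/mL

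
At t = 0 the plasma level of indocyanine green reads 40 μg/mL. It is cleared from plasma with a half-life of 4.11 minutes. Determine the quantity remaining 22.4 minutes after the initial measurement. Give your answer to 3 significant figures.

0.915 μg/mL

Number of half-lives: n = 22.4/4.11 ≈ 5.4501.
Remaining = 40 × (1/2)^5.4501 = 40 × 0.022874 ≈ 0.91498 μg/mL.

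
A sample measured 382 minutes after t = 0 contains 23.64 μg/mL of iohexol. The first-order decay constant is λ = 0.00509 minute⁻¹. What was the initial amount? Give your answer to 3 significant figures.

165 μg/mL

t½ = ln 2 / λ = 0.69315 / 0.00509 ≈ 136.18 minutes.
Number of half-lives elapsed: n = 382/136.18 ≈ 2.8051.
A₀ = A × 2^n = 23.64 × 2^2.8051 = 23.64 × 6.9893 ≈ 165.23 μg/mL.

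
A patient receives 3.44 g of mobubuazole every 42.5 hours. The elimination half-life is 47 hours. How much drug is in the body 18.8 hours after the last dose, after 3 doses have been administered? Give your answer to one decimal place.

The 3 doses were given 103.8, 61.3, 18.8 hours ago.
Total = 3.44·(1/2)^(103.8/47) + 3.44·(1/2)^(61.3/47) + 3.44·(1/2)^(18.8/47)
      = 0.74427 + 1.393 + 2.607 ≈ 4.7443 g.

4.7 g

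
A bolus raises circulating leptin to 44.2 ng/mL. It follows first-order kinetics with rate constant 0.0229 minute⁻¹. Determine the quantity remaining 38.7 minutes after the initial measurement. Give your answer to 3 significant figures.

18.2 ng/mL

t½ = ln 2 / k = 0.69315 / 0.0229 ≈ 30.268 minutes.
Number of half-lives: n = 38.7/30.268 ≈ 1.2786.
Remaining = 44.2 × (1/2)^1.2786 = 44.2 × 0.41221 ≈ 18.22 ng/mL.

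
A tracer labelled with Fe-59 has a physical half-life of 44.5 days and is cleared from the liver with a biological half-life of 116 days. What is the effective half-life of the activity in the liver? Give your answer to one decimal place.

32.2 days

1/t_eff = 1/t_phys + 1/t_biol = 1/44.5 + 1/116 = 0.031093 per day.
t_eff = 44.5 × 116 / (44.5 + 116) ≈ 32.162 days.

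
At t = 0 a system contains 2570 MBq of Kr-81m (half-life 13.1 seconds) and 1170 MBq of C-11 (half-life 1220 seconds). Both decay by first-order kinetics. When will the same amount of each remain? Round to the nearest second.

Set 2570·(1/2)^(t/13.1) = 1170·(1/2)^(t/1220).
Taking log₂: log₂(2570/1170) = t·(1/13.1 − 1/1220).
log₂(2.1966) = 1.1353; 1/13.1 − 1/1220 = 0.075516.
t = 1.1353 / 0.075516 ≈ 15.033 seconds.

15 seconds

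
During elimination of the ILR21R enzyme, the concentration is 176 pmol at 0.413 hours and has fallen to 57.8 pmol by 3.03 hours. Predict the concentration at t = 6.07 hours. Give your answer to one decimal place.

Over Δt = 3.03 − 0.413 = 2.617 hours, the level fell by a factor of 176/57.8 ≈ 3.045.
n = log₂(3.045) ≈ 1.6064 half-lives, so t½ = 2.617/1.6064 ≈ 1.6291 hours.
From t = 3.03 to t = 6.07: 57.8 × (1/2)^((6.07−3.03)/1.6291) ≈ 15.855 pmol.

15.9 pmol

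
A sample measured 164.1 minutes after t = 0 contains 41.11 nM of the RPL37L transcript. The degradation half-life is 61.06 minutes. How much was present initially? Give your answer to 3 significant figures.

Number of half-lives elapsed: n = 164.1/61.06 ≈ 2.6875.
A₀ = A × 2^n = 41.11 × 2^2.6875 = 41.11 × 6.4421 ≈ 264.83 nM.

265 nM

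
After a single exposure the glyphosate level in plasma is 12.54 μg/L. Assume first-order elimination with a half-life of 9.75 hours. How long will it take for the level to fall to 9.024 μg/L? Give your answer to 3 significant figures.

4.63 hours

Fraction remaining = 9.024/12.54 ≈ 0.71962.
n = log₂(12.54/9.024) = ln(1.3896)/ln 2 ≈ 0.4747 half-lives.
t = n × t½ = 0.4747 × 9.75 ≈ 4.6283 hours.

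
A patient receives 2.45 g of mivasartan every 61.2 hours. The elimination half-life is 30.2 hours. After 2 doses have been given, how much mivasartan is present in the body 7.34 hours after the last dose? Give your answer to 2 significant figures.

2.6 g

The 2 doses were given 68.54, 7.34 hours ago.
Total = 2.45·(1/2)^(68.54/30.2) + 2.45·(1/2)^(7.34/30.2)
      = 0.50812 + 2.0702 ≈ 2.5783 g.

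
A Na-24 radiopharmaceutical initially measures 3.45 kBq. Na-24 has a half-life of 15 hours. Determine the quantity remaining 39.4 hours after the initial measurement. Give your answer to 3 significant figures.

Number of half-lives: n = 39.4/15 ≈ 2.6267.
Remaining = 3.45 × (1/2)^2.6267 = 3.45 × 0.16192 ≈ 0.55862 kBq.

0.559 kBq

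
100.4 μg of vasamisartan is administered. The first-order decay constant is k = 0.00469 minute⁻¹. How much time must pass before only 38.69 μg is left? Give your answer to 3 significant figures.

203 minutes

t½ = ln 2 / k = 0.69315 / 0.00469 ≈ 147.79 minutes.
Fraction remaining = 38.69/100.4 ≈ 0.38536.
n = log₂(100.4/38.69) = ln(2.595)/ln 2 ≈ 1.3757 half-lives.
t = n × t½ = 1.3757 × 147.79 ≈ 203.32 minutes.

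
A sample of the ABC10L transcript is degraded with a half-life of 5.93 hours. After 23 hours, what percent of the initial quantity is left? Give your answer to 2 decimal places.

n = 23/5.93 ≈ 3.8786 half-lives.
Fraction remaining = (1/2)^3.8786 ≈ 0.067988, i.e. 6.7988%.

6.80%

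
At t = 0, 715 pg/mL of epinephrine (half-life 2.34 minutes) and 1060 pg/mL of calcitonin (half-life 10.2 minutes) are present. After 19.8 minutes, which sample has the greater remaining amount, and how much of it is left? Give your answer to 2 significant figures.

epinephrine: 715 × (1/2)^8.4615 ≈ 2.0283 pg/mL.
calcitonin: 1060 × (1/2)^1.9412 ≈ 276.03 pg/mL.
Calcitonin has more remaining, at ≈ 276.03 pg/mL.

calcitonin, 280 pg/mL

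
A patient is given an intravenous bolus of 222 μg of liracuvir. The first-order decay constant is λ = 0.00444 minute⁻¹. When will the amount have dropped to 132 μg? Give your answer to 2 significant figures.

t½ = ln 2 / λ = 0.69315 / 0.00444 ≈ 156.11 minutes.
Fraction remaining = 132/222 ≈ 0.59459.
n = log₂(222/132) = ln(1.6818)/ln 2 ≈ 0.75002 half-lives.
t = n × t½ = 0.75002 × 156.11 ≈ 117.09 minutes.

120 minutes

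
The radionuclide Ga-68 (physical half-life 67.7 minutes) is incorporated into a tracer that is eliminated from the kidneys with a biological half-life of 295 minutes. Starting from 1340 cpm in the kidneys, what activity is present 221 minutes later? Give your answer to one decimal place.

1/t_eff = 1/t_phys + 1/t_biol = 1/67.7 + 1/295 = 0.018161 per minute.
t_eff = 67.7 × 295 / (67.7 + 295) ≈ 55.063 minutes.
Remaining = 1340 × (1/2)^(221/55.063) = 1340 × (1/2)^4.0136 ≈ 82.967 cpm.

83.0 cpm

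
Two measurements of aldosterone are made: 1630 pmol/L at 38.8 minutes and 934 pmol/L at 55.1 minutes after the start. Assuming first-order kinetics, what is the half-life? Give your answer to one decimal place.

Over Δt = 55.1 − 38.8 = 16.3 minutes, the level fell by a factor of 1630/934 ≈ 1.7452.
n = log₂(1.7452) ≈ 0.80338 half-lives, so t½ = 16.3/0.80338 ≈ 20.289 minutes.

20.3 minutes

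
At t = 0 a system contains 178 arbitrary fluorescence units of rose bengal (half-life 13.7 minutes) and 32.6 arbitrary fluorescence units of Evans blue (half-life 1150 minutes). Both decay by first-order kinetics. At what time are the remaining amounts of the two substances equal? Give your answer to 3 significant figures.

34.0 minutes

Set 178·(1/2)^(t/13.7) = 32.6·(1/2)^(t/1150).
Taking log₂: log₂(178/32.6) = t·(1/13.7 − 1/1150).
log₂(5.4601) = 2.4489; 1/13.7 − 1/1150 = 0.072123.
t = 2.4489 / 0.072123 ≈ 33.955 minutes.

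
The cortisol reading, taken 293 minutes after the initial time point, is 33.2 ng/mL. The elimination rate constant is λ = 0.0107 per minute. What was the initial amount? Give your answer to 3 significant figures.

763 ng/mL

t½ = ln 2 / λ = 0.69315 / 0.0107 ≈ 64.78 minutes.
Number of half-lives elapsed: n = 293/64.78 ≈ 4.523.
A₀ = A × 2^n = 33.2 × 2^4.523 = 33.2 × 22.991 ≈ 763.3 ng/mL.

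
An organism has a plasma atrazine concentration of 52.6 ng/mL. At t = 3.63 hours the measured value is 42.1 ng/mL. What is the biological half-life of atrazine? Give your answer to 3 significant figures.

11.3 hours

A/A₀ = 42.1/52.6 ≈ 0.80038.
n = log₂(1.2494) ≈ 0.32124 half-lives elapsed in 3.63 hours.
t½ = 3.63/0.32124 ≈ 11.3 hours.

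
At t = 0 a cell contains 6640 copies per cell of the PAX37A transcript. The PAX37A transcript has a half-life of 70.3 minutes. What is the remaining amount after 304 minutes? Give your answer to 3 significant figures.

331 copies per cell

Number of half-lives: n = 304/70.3 ≈ 4.3243.
Remaining = 6640 × (1/2)^4.3243 = 6640 × 0.049917 ≈ 331.45 copies per cell.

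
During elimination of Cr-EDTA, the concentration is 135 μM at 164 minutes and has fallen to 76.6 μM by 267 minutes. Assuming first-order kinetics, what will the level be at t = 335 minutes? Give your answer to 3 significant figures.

52.7 μM

Over Δt = 267 − 164 = 103 minutes, the level fell by a factor of 135/76.6 ≈ 1.7624.
n = log₂(1.7624) ≈ 0.81754 half-lives, so t½ = 103/0.81754 ≈ 125.99 minutes.
From t = 267 to t = 335: 76.6 × (1/2)^((335−267)/125.99) ≈ 52.693 μM.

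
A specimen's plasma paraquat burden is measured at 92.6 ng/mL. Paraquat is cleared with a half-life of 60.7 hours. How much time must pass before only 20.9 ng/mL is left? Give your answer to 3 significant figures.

Fraction remaining = 20.9/92.6 ≈ 0.2257.
n = log₂(92.6/20.9) = ln(4.4306)/ln 2 ≈ 2.1475 half-lives.
t = n × t½ = 2.1475 × 60.7 ≈ 130.35 hours.

130 hours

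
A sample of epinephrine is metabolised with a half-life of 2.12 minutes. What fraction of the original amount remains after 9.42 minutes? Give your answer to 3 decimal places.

0.046

n = 9.42/2.12 ≈ 4.4434 half-lives.
Fraction remaining = (1/2)^4.4434 ≈ 0.045963.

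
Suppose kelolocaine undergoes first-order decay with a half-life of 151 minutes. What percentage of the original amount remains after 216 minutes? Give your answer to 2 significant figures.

37%

n = 216/151 ≈ 1.4305 half-lives.
Fraction remaining = (1/2)^1.4305 ≈ 0.37101, i.e. 37.101%.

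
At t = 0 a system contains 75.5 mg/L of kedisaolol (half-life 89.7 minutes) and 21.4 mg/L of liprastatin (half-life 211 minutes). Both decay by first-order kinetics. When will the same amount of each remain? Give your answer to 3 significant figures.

284 minutes

Set 75.5·(1/2)^(t/89.7) = 21.4·(1/2)^(t/211).
Taking log₂: log₂(75.5/21.4) = t·(1/89.7 − 1/211).
log₂(3.528) = 1.8189; 1/89.7 − 1/211 = 0.0064089.
t = 1.8189 / 0.0064089 ≈ 283.8 minutes.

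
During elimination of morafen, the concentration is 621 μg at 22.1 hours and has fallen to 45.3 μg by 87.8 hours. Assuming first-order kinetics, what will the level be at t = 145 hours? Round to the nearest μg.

5 μg

Over Δt = 87.8 − 22.1 = 65.7 hours, the level fell by a factor of 621/45.3 ≈ 13.709.
n = log₂(13.709) ≈ 3.777 half-lives, so t½ = 65.7/3.777 ≈ 17.395 hours.
From t = 87.8 to t = 145: 45.3 × (1/2)^((145−87.8)/17.395) ≈ 4.6367 μg.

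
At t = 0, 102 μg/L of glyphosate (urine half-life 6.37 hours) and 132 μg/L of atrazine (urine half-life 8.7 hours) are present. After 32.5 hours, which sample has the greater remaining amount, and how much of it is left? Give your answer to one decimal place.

glyphosate: 102 × (1/2)^5.102 ≈ 2.9698 μg/L.
atrazine: 132 × (1/2)^3.7356 ≈ 9.9092 μg/L.
Atrazine has more remaining, at ≈ 9.9092 μg/L.

atrazine, 9.9 μg/L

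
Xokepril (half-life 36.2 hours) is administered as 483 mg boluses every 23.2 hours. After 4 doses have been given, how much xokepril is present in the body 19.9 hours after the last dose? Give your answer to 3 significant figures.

The 4 doses were given 89.5, 66.3, 43.1, 19.9 hours ago.
Total = 483·(1/2)^(89.5/36.2) + 483·(1/2)^(66.3/36.2) + 483·(1/2)^(43.1/36.2) + 483·(1/2)^(19.9/36.2)
      = 87.034 + 135.71 + 211.61 + 329.96 ≈ 764.32 mg.

764 mg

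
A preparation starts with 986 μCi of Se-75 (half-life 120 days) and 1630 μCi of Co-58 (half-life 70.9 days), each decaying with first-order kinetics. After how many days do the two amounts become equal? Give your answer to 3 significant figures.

Set 986·(1/2)^(t/120) = 1630·(1/2)^(t/70.9).
Taking log₂: log₂(986/1630) = t·(1/120 − 1/70.9).
log₂(0.60491) = -0.72521; 1/120 − 1/70.9 = -0.005771.
t = -0.72521 / -0.005771 ≈ 125.66 days.

126 days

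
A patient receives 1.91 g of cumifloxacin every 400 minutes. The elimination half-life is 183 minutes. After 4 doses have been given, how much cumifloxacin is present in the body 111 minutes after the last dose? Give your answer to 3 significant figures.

The 4 doses were given 1311, 911, 511, 111 minutes ago.
Total = 1.91·(1/2)^(1311/183) + 1.91·(1/2)^(911/183) + 1.91·(1/2)^(511/183) + 1.91·(1/2)^(111/183)
      = 0.013319 + 0.060599 + 0.27571 + 1.2544 ≈ 1.604 g.

1.60 g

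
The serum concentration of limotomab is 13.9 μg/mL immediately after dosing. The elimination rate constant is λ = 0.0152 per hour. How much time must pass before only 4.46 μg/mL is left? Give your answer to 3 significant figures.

t½ = ln 2 / λ = 0.69315 / 0.0152 ≈ 45.602 hours.
Fraction remaining = 4.46/13.9 ≈ 0.32086.
n = log₂(13.9/4.46) = ln(3.1166)/ln 2 ≈ 1.64 half-lives.
t = n × t½ = 1.64 × 45.602 ≈ 74.786 hours.

74.8 hours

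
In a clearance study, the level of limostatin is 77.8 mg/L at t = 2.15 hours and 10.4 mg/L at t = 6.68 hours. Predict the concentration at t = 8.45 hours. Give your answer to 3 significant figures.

Over Δt = 6.68 − 2.15 = 4.53 hours, the level fell by a factor of 77.8/10.4 ≈ 7.4808.
n = log₂(7.4808) ≈ 2.9032 half-lives, so t½ = 4.53/2.9032 ≈ 1.5604 hours.
From t = 6.68 to t = 8.45: 10.4 × (1/2)^((8.45−6.68)/1.5604) ≈ 4.7376 mg/L.

4.74 mg/L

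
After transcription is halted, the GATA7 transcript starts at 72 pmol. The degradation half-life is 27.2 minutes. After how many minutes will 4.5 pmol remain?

108.8 minutes

4.5/72 = 1/16, so 4 half-lives have elapsed.
t = 4 × 27.2 = 108.8 minutes.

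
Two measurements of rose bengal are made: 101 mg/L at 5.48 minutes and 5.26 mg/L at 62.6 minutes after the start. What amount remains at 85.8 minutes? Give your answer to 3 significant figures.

Over Δt = 62.6 − 5.48 = 57.12 minutes, the level fell by a factor of 101/5.26 ≈ 19.202.
n = log₂(19.202) ≈ 4.2631 half-lives, so t½ = 57.12/4.2631 ≈ 13.399 minutes.
From t = 62.6 to t = 85.8: 5.26 × (1/2)^((85.8−62.6)/13.399) ≈ 1.584 mg/L.

1.58 mg/L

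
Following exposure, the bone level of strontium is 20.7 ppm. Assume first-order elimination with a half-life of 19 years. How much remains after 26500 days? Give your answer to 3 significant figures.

Convert the elapsed time: 26500 days = 72.6027 years.
Number of half-lives: n = 72.6027/19 ≈ 3.8212.
Remaining = 20.7 × (1/2)^3.8212 = 20.7 × 0.070747 ≈ 1.4645 ppm.

1.46 ppm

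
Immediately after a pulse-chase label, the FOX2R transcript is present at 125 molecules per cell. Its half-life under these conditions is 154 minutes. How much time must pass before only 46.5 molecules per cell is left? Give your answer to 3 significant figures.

Fraction remaining = 46.5/125 ≈ 0.372.
n = log₂(125/46.5) = ln(2.6882)/ln 2 ≈ 1.4266 half-lives.
t = n × t½ = 1.4266 × 154 ≈ 219.7 minutes.

220 minutes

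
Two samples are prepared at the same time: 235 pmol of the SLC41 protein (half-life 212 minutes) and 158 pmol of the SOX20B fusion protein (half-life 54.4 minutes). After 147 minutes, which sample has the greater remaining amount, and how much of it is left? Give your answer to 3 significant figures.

SLC41 protein, 145 pmol

SLC41 protein: 235 × (1/2)^0.6934 ≈ 145.32 pmol.
SOX20B fusion protein: 158 × (1/2)^2.7022 ≈ 24.278 pmol.
SLC41 protein has more remaining, at ≈ 145.32 pmol.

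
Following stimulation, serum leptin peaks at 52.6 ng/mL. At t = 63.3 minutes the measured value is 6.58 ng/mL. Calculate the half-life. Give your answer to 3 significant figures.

A/A₀ = 6.58/52.6 ≈ 0.1251.
n = log₂(7.9939) ≈ 2.9989 half-lives elapsed in 63.3 minutes.
t½ = 63.3/2.9989 ≈ 21.108 minutes.

21.1 minutes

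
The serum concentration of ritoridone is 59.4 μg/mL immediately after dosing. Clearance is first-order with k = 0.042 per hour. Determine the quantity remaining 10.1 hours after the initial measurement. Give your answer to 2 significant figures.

39 μg/mL

t½ = ln 2 / k = 0.69315 / 0.042 ≈ 16.504 hours.
Number of half-lives: n = 10.1/16.504 ≈ 0.61199.
Remaining = 59.4 × (1/2)^0.61199 = 59.4 × 0.65429 ≈ 38.865 μg/mL.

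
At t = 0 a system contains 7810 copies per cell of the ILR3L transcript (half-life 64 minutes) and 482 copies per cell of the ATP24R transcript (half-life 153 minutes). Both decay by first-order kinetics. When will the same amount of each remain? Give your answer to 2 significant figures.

440 minutes

Set 7810·(1/2)^(t/64) = 482·(1/2)^(t/153).
Taking log₂: log₂(7810/482) = t·(1/64 − 1/153).
log₂(16.203) = 4.0182; 1/64 − 1/153 = 0.0090891.
t = 4.0182 / 0.0090891 ≈ 442.09 minutes.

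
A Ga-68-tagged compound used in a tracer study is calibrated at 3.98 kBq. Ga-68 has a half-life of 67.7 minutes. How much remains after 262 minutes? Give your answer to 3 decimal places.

Number of half-lives: n = 262/67.7 ≈ 3.87.
Remaining = 3.98 × (1/2)^3.87 = 3.98 × 0.068393 ≈ 0.2722 kBq.

0.272 kBq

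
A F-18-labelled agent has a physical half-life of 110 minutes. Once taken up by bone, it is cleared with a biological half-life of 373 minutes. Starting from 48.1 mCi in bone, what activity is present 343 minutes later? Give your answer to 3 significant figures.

1/t_eff = 1/t_phys + 1/t_biol = 1/110 + 1/373 = 0.011772 per minute.
t_eff = 110 × 373 / (110 + 373) ≈ 84.948 minutes.
Remaining = 48.1 × (1/2)^(343/84.948) = 48.1 × (1/2)^4.0378 ≈ 2.9286 mCi.

2.93 mCi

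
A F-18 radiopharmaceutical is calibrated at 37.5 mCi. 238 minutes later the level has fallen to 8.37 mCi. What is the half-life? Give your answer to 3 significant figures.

A/A₀ = 8.37/37.5 ≈ 0.2232.
n = log₂(4.4803) ≈ 2.1636 half-lives elapsed in 238 minutes.
t½ = 238/2.1636 ≈ 110 minutes.

110 minutes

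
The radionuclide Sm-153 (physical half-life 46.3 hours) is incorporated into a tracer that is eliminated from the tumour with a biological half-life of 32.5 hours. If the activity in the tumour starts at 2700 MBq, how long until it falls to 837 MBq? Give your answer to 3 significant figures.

32.3 hours

1/t_eff = 1/t_phys + 1/t_biol = 1/46.3 + 1/32.5 = 0.052368 per hour.
t_eff = 46.3 × 32.5 / (46.3 + 32.5) ≈ 19.096 hours.
n = log₂(2700/837) ≈ 1.6897; t = 1.6897 × 19.096 ≈ 32.265 hours.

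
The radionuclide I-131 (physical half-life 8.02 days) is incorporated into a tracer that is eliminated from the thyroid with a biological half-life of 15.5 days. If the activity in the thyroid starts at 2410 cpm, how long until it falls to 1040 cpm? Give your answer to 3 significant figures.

6.41 days

1/t_eff = 1/t_phys + 1/t_biol = 1/8.02 + 1/15.5 = 0.1892 per day.
t_eff = 8.02 × 15.5 / (8.02 + 15.5) ≈ 5.2853 days.
n = log₂(2410/1040) ≈ 1.2124; t = 1.2124 × 5.2853 ≈ 6.4081 days.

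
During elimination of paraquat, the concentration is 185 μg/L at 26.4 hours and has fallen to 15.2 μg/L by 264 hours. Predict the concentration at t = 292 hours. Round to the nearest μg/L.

11 μg/L

Over Δt = 264 − 26.4 = 237.6 hours, the level fell by a factor of 185/15.2 ≈ 12.171.
n = log₂(12.171) ≈ 3.6054 half-lives, so t½ = 237.6/3.6054 ≈ 65.901 hours.
From t = 264 to t = 292: 15.2 × (1/2)^((292−264)/65.901) ≈ 11.323 μg/L.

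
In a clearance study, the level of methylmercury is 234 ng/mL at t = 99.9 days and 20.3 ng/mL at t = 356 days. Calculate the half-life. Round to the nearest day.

73 days

Over Δt = 356 − 99.9 = 256.1 days, the level fell by a factor of 234/20.3 ≈ 11.527.
n = log₂(11.527) ≈ 3.527 half-lives, so t½ = 256.1/3.527 ≈ 72.612 days.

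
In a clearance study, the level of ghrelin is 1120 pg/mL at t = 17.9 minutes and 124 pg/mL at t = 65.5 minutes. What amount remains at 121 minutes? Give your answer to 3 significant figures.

9.53 pg/mL

Over Δt = 65.5 − 17.9 = 47.6 minutes, the level fell by a factor of 1120/124 ≈ 9.0323.
n = log₂(9.0323) ≈ 3.1751 half-lives, so t½ = 47.6/3.1751 ≈ 14.992 minutes.
From t = 65.5 to t = 121: 124 × (1/2)^((121−65.5)/14.992) ≈ 9.5279 pg/mL.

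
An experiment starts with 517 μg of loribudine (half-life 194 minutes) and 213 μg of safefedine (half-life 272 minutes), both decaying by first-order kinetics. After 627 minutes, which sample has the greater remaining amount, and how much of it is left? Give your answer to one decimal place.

loribudine, 55.0 μg

loribudine: 517 × (1/2)^3.232 ≈ 55.027 μg.
safefedine: 213 × (1/2)^2.3051 ≈ 43.098 μg.
Loribudine has more remaining, at ≈ 55.027 μg.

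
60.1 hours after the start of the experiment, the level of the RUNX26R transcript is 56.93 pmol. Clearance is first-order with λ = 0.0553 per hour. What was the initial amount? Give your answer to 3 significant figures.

1580 pmol

t½ = ln 2 / λ = 0.69315 / 0.0553 ≈ 12.534 hours.
Number of half-lives elapsed: n = 60.1/12.534 ≈ 4.7948.
A₀ = A × 2^n = 56.93 × 2^4.7948 = 56.93 × 27.758 ≈ 1580.3 pmol.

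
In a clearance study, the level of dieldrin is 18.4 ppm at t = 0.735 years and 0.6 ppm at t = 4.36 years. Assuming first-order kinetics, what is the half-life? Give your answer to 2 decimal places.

0.73 years

Over Δt = 4.36 − 0.735 = 3.625 years, the level fell by a factor of 18.4/0.6 ≈ 30.667.
n = log₂(30.667) ≈ 4.9386 half-lives, so t½ = 3.625/4.9386 ≈ 0.73401 years.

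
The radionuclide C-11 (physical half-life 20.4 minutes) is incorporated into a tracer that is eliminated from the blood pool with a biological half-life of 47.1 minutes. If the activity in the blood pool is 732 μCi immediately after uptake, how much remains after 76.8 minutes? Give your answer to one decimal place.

1/t_eff = 1/t_phys + 1/t_biol = 1/20.4 + 1/47.1 = 0.070251 per minute.
t_eff = 20.4 × 47.1 / (20.4 + 47.1) ≈ 14.235 minutes.
Remaining = 732 × (1/2)^(76.8/14.235) = 732 × (1/2)^5.3953 ≈ 17.393 μCi.

17.4 μCi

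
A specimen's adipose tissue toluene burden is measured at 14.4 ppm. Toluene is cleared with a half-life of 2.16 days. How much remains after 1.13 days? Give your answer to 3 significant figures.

Number of half-lives: n = 1.13/2.16 ≈ 0.52315.
Remaining = 14.4 × (1/2)^0.52315 = 14.4 × 0.69585 ≈ 10.02 ppm.

10.0 ppm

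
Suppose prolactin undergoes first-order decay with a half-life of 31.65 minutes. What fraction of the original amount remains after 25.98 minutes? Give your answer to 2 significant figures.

0.57

n = 25.98/31.65 ≈ 0.82085 half-lives.
Fraction remaining = (1/2)^0.82085 ≈ 0.56611.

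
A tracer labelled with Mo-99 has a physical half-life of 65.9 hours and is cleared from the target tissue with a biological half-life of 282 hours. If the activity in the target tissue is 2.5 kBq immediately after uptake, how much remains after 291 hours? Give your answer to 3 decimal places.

1/t_eff = 1/t_phys + 1/t_biol = 1/65.9 + 1/282 = 0.018721 per hour.
t_eff = 65.9 × 282 / (65.9 + 282) ≈ 53.417 hours.
Remaining = 2.5 × (1/2)^(291/53.417) = 2.5 × (1/2)^5.4477 ≈ 0.057282 kBq.

0.057 kBq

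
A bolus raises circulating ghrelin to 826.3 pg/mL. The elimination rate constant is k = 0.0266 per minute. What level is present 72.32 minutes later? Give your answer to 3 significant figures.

121 pg/mL

t½ = ln 2 / k = 0.69315 / 0.0266 ≈ 26.058 minutes.
Number of half-lives: n = 72.32/26.058 ≈ 2.7753.
Remaining = 826.3 × (1/2)^2.7753 = 826.3 × 0.14606 ≈ 120.69 pg/mL.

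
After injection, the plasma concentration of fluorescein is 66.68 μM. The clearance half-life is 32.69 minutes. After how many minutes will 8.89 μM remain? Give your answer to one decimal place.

Fraction remaining = 8.89/66.68 ≈ 0.13332.
n = log₂(66.68/8.89) = ln(7.5006)/ln 2 ≈ 2.907 half-lives.
t = n × t½ = 2.907 × 32.69 ≈ 95.03 minutes.

95.0 minutes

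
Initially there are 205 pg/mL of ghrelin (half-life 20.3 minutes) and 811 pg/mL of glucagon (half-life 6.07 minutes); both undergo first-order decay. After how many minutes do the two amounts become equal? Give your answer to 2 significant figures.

Set 205·(1/2)^(t/20.3) = 811·(1/2)^(t/6.07).
Taking log₂: log₂(205/811) = t·(1/20.3 − 1/6.07).
log₂(0.25277) = -1.9841; 1/20.3 − 1/6.07 = -0.11548.
t = -1.9841 / -0.11548 ≈ 17.181 minutes.

17 minutes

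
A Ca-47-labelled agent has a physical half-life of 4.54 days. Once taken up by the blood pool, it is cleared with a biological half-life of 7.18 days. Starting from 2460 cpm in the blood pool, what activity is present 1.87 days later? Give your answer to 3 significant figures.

1/t_eff = 1/t_phys + 1/t_biol = 1/4.54 + 1/7.18 = 0.35954 per day.
t_eff = 4.54 × 7.18 / (4.54 + 7.18) ≈ 2.7813 days.
Remaining = 2460 × (1/2)^(1.87/2.7813) = 2460 × (1/2)^0.67234 ≈ 1543.6 cpm.

1540 cpm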